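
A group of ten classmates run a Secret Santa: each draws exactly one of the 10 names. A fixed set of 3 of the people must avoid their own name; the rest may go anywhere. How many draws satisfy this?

Inclusion-exclusion on the 3 forbidden self-matches:
Σ_{j=0}^{3} (-1)^j C(3,j)(10-j)!
= C(3,0)·10! - C(3,1)·9! + C(3,2)·8! - C(3,3)·7!
= 3628800 - 1088640 + 120960 - 5040
= 2656080

2656080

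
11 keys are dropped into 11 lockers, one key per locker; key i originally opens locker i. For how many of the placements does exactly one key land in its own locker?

14684571

Pick the single fixed position: C(11,1) = 11 ways.
The remaining 10 must be deranged: !10 = 1334961.
Total: 11 × 1334961 = 14684571.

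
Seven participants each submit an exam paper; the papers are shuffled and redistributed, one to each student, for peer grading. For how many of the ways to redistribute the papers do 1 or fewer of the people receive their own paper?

3709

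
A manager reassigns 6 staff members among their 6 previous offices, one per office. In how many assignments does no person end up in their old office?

The number of derangements of 6 is !6 = Σ_{k=0}^{6} (-1)^k·6!/k!
= 6! - 6!/1! + 6!/2! - 6!/3! + 6!/4! - 6!/5! + 6!/6!
= 720 - 720 + 360 - 120 + 30 - 6 + 1
= 265

265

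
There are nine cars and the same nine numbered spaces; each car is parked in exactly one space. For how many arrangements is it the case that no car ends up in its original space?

133496

Use !n = (n-1)(!(n-1) + !(n-2)).
!9 = 8·(14833 + 1854) = 8·16687 = 133496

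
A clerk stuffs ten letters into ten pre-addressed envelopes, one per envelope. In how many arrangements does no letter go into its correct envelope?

1334961

The subfactorial !10 = [10!/e] (nearest integer).
10! = 3628800, and 3628800/e ≈ 1334960.92, so !10 = 1334961.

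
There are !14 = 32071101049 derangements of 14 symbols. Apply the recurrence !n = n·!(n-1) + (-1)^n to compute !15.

481066515734

!15 = 15·32071101049 - 1 = 481066515734.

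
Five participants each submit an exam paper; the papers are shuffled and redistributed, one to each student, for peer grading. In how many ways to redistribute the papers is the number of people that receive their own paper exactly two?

20

Choose which 2 of the 5 are fixed: C(5,2) = 10.
The remaining 3 must be deranged: !3 = 2.
Total: 10 × 2 = 20.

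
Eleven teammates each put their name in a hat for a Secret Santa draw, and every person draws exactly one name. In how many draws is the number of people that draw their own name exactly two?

Pick the 2 fixed positions: C(11,2) = 55 ways.
The other 9 form a derangement: !9 = 133496.
Total: 55 × 133496 = 7342280.

7342280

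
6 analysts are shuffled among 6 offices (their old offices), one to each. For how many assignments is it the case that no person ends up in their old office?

265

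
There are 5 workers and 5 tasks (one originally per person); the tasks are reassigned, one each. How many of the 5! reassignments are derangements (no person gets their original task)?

By inclusion-exclusion, !5 = Σ (-1)^k · 5!/k! for k=0..5
= 5! - 5!/1! + 5!/2! - 5!/3! + 5!/4! - 5!/5!
= 120 - 120 + 60 - 20 + 5 - 1
= 44

44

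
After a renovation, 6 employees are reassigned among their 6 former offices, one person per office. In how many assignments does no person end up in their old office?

265

!6 is the nearest integer to 6!/e.
6! = 720, and 720/e ≈ 264.87, so !6 = 265.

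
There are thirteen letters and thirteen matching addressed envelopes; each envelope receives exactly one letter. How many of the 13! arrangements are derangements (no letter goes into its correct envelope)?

The number of derangements of 13 is !13 = Σ_{k=0}^{13} (-1)^k·13!/k!
= 13! - 13!/1! + 13!/2! - 13!/3! + 13!/4! - 13!/5! + 13!/6! - 13!/7! + 13!/8! - 13!/9! + 13!/10! - 13!/11! + 13!/12! - 13!/13!
= 6227020800 - 6227020800 + 3113510400 - 1037836800 + 259459200 - 51891840 + 8648640 - 1235520 + 154440 - 17160 + 1716 - 156 + 13 - 1
= 2290792932

2290792932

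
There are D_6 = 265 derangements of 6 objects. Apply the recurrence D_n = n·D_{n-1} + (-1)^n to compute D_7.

1854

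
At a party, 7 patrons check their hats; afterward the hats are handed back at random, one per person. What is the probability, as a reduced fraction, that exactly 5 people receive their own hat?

1/240

Favorable outcomes: C(7,5)·!2 = 21·1 = 21.
Total outcomes: 7! = 5040.
Probability = 21/5040 = 1/240.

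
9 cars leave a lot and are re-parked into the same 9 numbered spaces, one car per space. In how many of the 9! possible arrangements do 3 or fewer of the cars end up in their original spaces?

# with exactly i fixed is C(9,i)·!(9-i); sum over i=0..3:
  i=0: C(9,0)·!9 = 1·133496 = 133496
  i=1: C(9,1)·!8 = 9·14833 = 133497
  i=2: C(9,2)·!7 = 36·1854 = 66744
  i=3: C(9,3)·!6 = 84·265 = 22260
Total = 355997.

355997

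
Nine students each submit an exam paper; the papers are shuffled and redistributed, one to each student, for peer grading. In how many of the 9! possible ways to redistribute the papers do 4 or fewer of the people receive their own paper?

# with exactly i fixed is C(9,i)·!(9-i); sum over i=0..4:
  i=0: C(9,0)·!9 = 1·133496 = 133496
  i=1: C(9,1)·!8 = 9·14833 = 133497
  i=2: C(9,2)·!7 = 36·1854 = 66744
  i=3: C(9,3)·!6 = 84·265 = 22260
  i=4: C(9,4)·!5 = 126·44 = 5544
Total = 361541.

361541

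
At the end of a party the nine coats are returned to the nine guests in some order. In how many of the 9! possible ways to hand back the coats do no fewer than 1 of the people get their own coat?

Sum C(9,i)·!(9-i) for i = 1..9:
  i=1: C(9,1)·!8 = 9·14833 = 133497
  i=2: C(9,2)·!7 = 36·1854 = 66744
  i=3: C(9,3)·!6 = 84·265 = 22260
  i=4: C(9,4)·!5 = 126·44 = 5544
  i=5: C(9,5)·!4 = 126·9 = 1134
  i=6: C(9,6)·!3 = 84·2 = 168
  i=7: C(9,7)·!2 = 36·1 = 36
  i=8: C(9,8)·!1 = 9·0 = 0
  i=9: C(9,9)·!0 = 1·1 = 1
Total = 229384.

229384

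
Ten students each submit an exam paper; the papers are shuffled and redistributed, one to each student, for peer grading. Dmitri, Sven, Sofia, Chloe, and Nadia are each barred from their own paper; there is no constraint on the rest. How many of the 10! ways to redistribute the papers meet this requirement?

2170680

Inclusion-exclusion on the 5 forbidden self-matches:
Σ_{j=0}^{5} (-1)^j C(5,j)(10-j)!
= C(5,0)·10! - C(5,1)·9! + C(5,2)·8! - C(5,3)·7! + C(5,4)·6! - C(5,5)·5!
= 3628800 - 1814400 + 403200 - 50400 + 3600 - 120
= 2170680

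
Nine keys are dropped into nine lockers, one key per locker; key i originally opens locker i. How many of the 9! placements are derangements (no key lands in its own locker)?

133496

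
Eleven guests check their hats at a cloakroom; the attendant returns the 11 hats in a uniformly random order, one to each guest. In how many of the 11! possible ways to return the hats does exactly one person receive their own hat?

Choose which one of the 11 is fixed: C(11,1) = 11.
The remaining 10 must be deranged: !10 = 1334961.
Total: 11 × 1334961 = 14684571.

14684571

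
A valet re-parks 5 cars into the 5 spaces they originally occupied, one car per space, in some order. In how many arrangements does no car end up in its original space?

44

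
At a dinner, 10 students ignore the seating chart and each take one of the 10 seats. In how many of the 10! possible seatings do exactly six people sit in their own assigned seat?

Pick the 6 fixed positions: C(10,6) = 210 ways.
The other 4 form a derangement: !4 = 9.
Total: 210 × 9 = 1890.

1890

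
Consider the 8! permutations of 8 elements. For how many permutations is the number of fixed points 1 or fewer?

# with exactly i fixed is C(8,i)·!(8-i); sum over i=0..1:
  i=0: C(8,0)·!8 = 1·14833 = 14833
  i=1: C(8,1)·!7 = 8·1854 = 14832
Total = 29665.

29665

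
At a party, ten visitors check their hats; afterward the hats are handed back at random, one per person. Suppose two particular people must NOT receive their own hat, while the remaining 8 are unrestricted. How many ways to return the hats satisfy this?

2943360

Inclusion-exclusion on the 2 forbidden self-matches:
Σ_{j=0}^{2} (-1)^j C(2,j)(10-j)!
= C(2,0)·10! - C(2,1)·9! + C(2,2)·8!
= 3628800 - 725760 + 40320
= 2943360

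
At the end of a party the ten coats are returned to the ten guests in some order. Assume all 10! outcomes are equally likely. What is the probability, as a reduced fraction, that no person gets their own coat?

Favorable outcomes: !10 = 1334961.
Total outcomes: 10! = 3628800.
Probability = 1334961/3628800 = 16481/44800.

16481/44800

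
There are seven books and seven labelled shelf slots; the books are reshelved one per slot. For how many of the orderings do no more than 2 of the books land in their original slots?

4633

Sum C(7,i)·!(7-i) for i = 0..2:
  i=0: C(7,0)·!7 = 1·1854 = 1854
  i=1: C(7,1)·!6 = 7·265 = 1855
  i=2: C(7,2)·!5 = 21·44 = 924
Total = 4633.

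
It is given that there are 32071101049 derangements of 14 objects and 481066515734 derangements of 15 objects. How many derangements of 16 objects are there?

7697064251745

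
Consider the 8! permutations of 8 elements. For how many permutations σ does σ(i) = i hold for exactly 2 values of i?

7420

Choose which 2 of the 8 are fixed: C(8,2) = 28.
The remaining 6 must be deranged: !6 = 265.
Total: 28 × 265 = 7420.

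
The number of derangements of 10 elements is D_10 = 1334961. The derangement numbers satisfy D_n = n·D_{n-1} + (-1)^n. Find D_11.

14684570

D_11 = 11·1334961 - 1 = 14684570.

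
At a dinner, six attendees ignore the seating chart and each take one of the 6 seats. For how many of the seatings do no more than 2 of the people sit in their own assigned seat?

664

Sum C(6,i)·!(6-i) for i = 0..2:
  i=0: C(6,0)·!6 = 1·265 = 265
  i=1: C(6,1)·!5 = 6·44 = 264
  i=2: C(6,2)·!4 = 15·9 = 135
Total = 664.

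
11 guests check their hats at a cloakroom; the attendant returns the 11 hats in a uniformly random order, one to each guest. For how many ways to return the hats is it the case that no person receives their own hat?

14684570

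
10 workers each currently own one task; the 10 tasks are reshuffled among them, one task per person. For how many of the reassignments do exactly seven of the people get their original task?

Pick the 7 fixed positions: C(10,7) = 120 ways.
The remaining 3 must be deranged: !3 = 2.
Total: 120 × 2 = 240.

240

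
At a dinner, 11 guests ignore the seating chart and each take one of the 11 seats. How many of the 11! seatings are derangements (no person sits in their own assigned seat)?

Recurrence: !11 = 11·!10 + (-1)^11.
!11 = 11·1334961 - 1 = 14684570

14684570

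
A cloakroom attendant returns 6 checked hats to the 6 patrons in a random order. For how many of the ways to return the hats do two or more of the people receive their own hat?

# with exactly i fixed is C(6,i)·!(6-i); sum over i=2..6:
  i=2: C(6,2)·!4 = 15·9 = 135
  i=3: C(6,3)·!3 = 20·2 = 40
  i=4: C(6,4)·!2 = 15·1 = 15
  i=5: C(6,5)·!1 = 6·0 = 0
  i=6: C(6,6)·!0 = 1·1 = 1
Total = 191.

191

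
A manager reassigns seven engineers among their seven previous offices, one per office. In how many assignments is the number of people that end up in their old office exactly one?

1855

Pick the single fixed position: C(7,1) = 7 ways.
The remaining 6 must be deranged: !6 = 265.
Total: 7 × 265 = 1855.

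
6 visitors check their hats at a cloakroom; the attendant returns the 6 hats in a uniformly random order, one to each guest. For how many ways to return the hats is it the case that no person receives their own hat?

!6 is the nearest integer to 6!/e.
6! = 720, and 720/e ≈ 264.87, so !6 = 265.

265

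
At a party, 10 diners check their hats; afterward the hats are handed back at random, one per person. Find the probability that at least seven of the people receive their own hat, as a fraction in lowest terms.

Favorable outcomes: Σ_{i≥7} C(10,i)·!(10-i) = 120·2 + 45·1 + 10·0 + 1·1 = 286.
Total outcomes: 10! = 3628800.
Probability = 286/3628800 = 143/1814400.

143/1814400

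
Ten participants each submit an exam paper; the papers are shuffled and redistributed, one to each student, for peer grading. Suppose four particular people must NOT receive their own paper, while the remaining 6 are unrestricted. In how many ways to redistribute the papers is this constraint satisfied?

2399760

Let A_j be the event that the j-th constrained one is fixed. By inclusion-exclusion over the 4 events:
Σ_{j=0}^{4} (-1)^j C(4,j)(10-j)!
= C(4,0)·10! - C(4,1)·9! + C(4,2)·8! - C(4,3)·7! + C(4,4)·6!
= 3628800 - 1451520 + 241920 - 20160 + 720
= 2399760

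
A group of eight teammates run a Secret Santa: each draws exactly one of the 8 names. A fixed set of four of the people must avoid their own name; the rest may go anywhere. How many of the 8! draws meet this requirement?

Let A_j be the event that the j-th constrained one is fixed. By inclusion-exclusion over the 4 events:
Σ_{j=0}^{4} (-1)^j C(4,j)(8-j)!
= C(4,0)·8! - C(4,1)·7! + C(4,2)·6! - C(4,3)·5! + C(4,4)·4!
= 40320 - 20160 + 4320 - 480 + 24
= 24024

24024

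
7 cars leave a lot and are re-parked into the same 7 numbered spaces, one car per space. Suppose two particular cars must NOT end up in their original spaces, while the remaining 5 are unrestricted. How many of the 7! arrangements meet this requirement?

Let A_j be the event that the j-th constrained one is fixed. By inclusion-exclusion over the 2 events:
Σ_{j=0}^{2} (-1)^j C(2,j)(7-j)!
= C(2,0)·7! - C(2,1)·6! + C(2,2)·5!
= 5040 - 1440 + 120
= 3720

3720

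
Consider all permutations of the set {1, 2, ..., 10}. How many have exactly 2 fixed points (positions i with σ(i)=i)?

667485

Pick the 2 fixed positions: C(10,2) = 45 ways.
The other 8 form a derangement: !8 = 14833.
Total: 45 × 14833 = 667485.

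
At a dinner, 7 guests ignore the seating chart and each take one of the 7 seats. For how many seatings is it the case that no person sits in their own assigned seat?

!7 = 7! · Σ_{k=0}^{7} (-1)^k/k!
= 7! - 7!/1! + 7!/2! - 7!/3! + 7!/4! - 7!/5! + 7!/6! - 7!/7!
= 5040 - 5040 + 2520 - 840 + 210 - 42 + 7 - 1
= 1854

1854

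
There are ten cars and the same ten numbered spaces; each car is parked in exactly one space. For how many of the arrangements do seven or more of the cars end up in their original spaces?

# with exactly i fixed is C(10,i)·!(10-i); sum over i=7..10:
  i=7: C(10,7)·!3 = 120·2 = 240
  i=8: C(10,8)·!2 = 45·1 = 45
  i=9: C(10,9)·!1 = 10·0 = 0
  i=10: C(10,10)·!0 = 1·1 = 1
Total = 286.

286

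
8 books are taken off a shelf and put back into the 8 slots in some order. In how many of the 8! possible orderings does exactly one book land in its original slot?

14832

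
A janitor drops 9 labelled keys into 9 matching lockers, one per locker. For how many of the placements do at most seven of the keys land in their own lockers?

362879

Sum C(9,i)·!(9-i) for i = 0..7:
  i=0: C(9,0)·!9 = 1·133496 = 133496
  i=1: C(9,1)·!8 = 9·14833 = 133497
  i=2: C(9,2)·!7 = 36·1854 = 66744
  i=3: C(9,3)·!6 = 84·265 = 22260
  i=4: C(9,4)·!5 = 126·44 = 5544
  i=5: C(9,5)·!4 = 126·9 = 1134
  i=6: C(9,6)·!3 = 84·2 = 168
  i=7: C(9,7)·!2 = 36·1 = 36
Total = 362879.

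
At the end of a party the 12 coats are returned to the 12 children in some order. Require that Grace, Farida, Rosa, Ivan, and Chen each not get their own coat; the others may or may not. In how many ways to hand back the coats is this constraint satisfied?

312273360

Let A_j be the event that the j-th constrained one is fixed. By inclusion-exclusion over the 5 events:
Σ_{j=0}^{5} (-1)^j C(5,j)(12-j)!
= C(5,0)·12! - C(5,1)·11! + C(5,2)·10! - C(5,3)·9! + C(5,4)·8! - C(5,5)·7!
= 479001600 - 199584000 + 36288000 - 3628800 + 201600 - 5040
= 312273360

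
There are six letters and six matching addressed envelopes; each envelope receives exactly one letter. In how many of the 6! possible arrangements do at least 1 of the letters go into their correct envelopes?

455

# with exactly i fixed is C(6,i)·!(6-i); sum over i=1..6:
  i=1: C(6,1)·!5 = 6·44 = 264
  i=2: C(6,2)·!4 = 15·9 = 135
  i=3: C(6,3)·!3 = 20·2 = 40
  i=4: C(6,4)·!2 = 15·1 = 15
  i=5: C(6,5)·!1 = 6·0 = 0
  i=6: C(6,6)·!0 = 1·1 = 1
Total = 455.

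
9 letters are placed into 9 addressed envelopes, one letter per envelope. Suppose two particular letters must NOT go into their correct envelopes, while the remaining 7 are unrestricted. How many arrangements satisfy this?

Let A_j be the event that the j-th constrained one is fixed. By inclusion-exclusion over the 2 events:
Σ_{j=0}^{2} (-1)^j C(2,j)(9-j)!
= C(2,0)·9! - C(2,1)·8! + C(2,2)·7!
= 362880 - 80640 + 5040
= 287280

287280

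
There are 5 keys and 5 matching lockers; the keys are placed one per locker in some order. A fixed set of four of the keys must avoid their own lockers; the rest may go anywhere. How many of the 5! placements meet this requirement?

53

Inclusion-exclusion on the 4 forbidden self-matches:
Σ_{j=0}^{4} (-1)^j C(4,j)(5-j)!
= C(4,0)·5! - C(4,1)·4! + C(4,2)·3! - C(4,3)·2! + C(4,4)·1!
= 120 - 96 + 36 - 8 + 1
= 53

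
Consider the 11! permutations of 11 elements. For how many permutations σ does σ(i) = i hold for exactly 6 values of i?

20328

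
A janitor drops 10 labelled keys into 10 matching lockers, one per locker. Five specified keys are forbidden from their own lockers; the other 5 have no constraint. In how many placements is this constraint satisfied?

Let A_j be the event that the j-th constrained one is fixed. By inclusion-exclusion over the 5 events:
Σ_{j=0}^{5} (-1)^j C(5,j)(10-j)!
= C(5,0)·10! - C(5,1)·9! + C(5,2)·8! - C(5,3)·7! + C(5,4)·6! - C(5,5)·5!
= 3628800 - 1814400 + 403200 - 50400 + 3600 - 120
= 2170680

2170680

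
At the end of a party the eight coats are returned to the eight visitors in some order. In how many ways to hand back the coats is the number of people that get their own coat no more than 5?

40291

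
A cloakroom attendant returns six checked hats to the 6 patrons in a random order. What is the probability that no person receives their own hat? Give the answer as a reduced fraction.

53/144

Favorable outcomes: !6 = 265.
Total outcomes: 6! = 720.
Probability = 265/720 = 53/144.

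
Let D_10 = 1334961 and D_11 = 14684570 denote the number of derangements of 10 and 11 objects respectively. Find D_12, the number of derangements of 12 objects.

D_12 = (12-1)·(D_11 + D_10) = 11·(14684570 + 1334961) = 11·16019531 = 176214841.

176214841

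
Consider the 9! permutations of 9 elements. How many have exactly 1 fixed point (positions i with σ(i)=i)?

133497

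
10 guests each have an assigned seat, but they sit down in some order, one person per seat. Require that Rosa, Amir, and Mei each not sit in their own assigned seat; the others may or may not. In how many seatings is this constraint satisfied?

Inclusion-exclusion on the 3 forbidden self-matches:
Σ_{j=0}^{3} (-1)^j C(3,j)(10-j)!
= C(3,0)·10! - C(3,1)·9! + C(3,2)·8! - C(3,3)·7!
= 3628800 - 1088640 + 120960 - 5040
= 2656080

2656080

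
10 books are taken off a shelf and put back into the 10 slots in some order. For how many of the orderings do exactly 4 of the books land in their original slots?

55650

Pick the 4 fixed positions: C(10,4) = 210 ways.
The remaining 6 must be deranged: !6 = 265.
Total: 210 × 265 = 55650.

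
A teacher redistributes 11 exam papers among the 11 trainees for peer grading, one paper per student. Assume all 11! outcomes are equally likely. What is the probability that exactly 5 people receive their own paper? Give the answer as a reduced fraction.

53/17280

Favorable outcomes: C(11,5)·!6 = 462·265 = 122430.
Total outcomes: 11! = 39916800.
Probability = 122430/39916800 = 53/17280.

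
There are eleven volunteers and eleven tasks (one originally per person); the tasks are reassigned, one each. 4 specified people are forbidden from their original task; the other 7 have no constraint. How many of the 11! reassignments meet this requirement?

Let A_j be the event that the j-th constrained one is fixed. By inclusion-exclusion over the 4 events:
Σ_{j=0}^{4} (-1)^j C(4,j)(11-j)!
= C(4,0)·11! - C(4,1)·10! + C(4,2)·9! - C(4,3)·8! + C(4,4)·7!
= 39916800 - 14515200 + 2177280 - 161280 + 5040
= 27422640

27422640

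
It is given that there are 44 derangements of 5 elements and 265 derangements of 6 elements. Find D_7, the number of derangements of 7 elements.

1854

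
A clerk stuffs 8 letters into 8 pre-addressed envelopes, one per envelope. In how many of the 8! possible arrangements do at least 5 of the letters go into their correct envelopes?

141

# with exactly i fixed is C(8,i)·!(8-i); sum over i=5..8:
  i=5: C(8,5)·!3 = 56·2 = 112
  i=6: C(8,6)·!2 = 28·1 = 28
  i=7: C(8,7)·!1 = 8·0 = 0
  i=8: C(8,8)·!0 = 1·1 = 1
Total = 141.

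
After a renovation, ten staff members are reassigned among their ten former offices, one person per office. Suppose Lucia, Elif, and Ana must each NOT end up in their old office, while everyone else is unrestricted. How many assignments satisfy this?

Let A_j be the event that the j-th constrained one is fixed. By inclusion-exclusion over the 3 events:
Σ_{j=0}^{3} (-1)^j C(3,j)(10-j)!
= C(3,0)·10! - C(3,1)·9! + C(3,2)·8! - C(3,3)·7!
= 3628800 - 1088640 + 120960 - 5040
= 2656080

2656080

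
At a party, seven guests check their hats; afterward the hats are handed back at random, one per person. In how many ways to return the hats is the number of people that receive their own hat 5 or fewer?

5039

Sum C(7,i)·!(7-i) for i = 0..5:
  i=0: C(7,0)·!7 = 1·1854 = 1854
  i=1: C(7,1)·!6 = 7·265 = 1855
  i=2: C(7,2)·!5 = 21·44 = 924
  i=3: C(7,3)·!4 = 35·9 = 315
  i=4: C(7,4)·!3 = 35·2 = 70
  i=5: C(7,5)·!2 = 21·1 = 21
Total = 5039.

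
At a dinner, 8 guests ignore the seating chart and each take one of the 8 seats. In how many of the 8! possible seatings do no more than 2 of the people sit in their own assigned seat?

37085

Sum C(8,i)·!(8-i) for i = 0..2:
  i=0: C(8,0)·!8 = 1·14833 = 14833
  i=1: C(8,1)·!7 = 8·1854 = 14832
  i=2: C(8,2)·!6 = 28·265 = 7420
Total = 37085.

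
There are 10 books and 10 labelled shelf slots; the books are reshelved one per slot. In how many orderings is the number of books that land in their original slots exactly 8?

Choose which 8 of the 10 are fixed: C(10,8) = 45.
The remaining 2 must be deranged: !2 = 1.
Total: 45 × 1 = 45.

45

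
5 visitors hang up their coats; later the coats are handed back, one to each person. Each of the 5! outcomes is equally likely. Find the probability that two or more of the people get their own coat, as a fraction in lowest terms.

31/120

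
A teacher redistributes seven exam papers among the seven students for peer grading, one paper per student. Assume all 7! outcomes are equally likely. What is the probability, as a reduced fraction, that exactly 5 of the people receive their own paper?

1/240

Favorable outcomes: C(7,5)·!2 = 21·1 = 21.
Total outcomes: 7! = 5040.
Probability = 21/5040 = 1/240.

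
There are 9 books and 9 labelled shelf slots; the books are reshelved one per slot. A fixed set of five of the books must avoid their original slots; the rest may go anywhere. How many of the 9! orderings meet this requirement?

205056

Let A_j be the event that the j-th constrained one is fixed. By inclusion-exclusion over the 5 events:
Σ_{j=0}^{5} (-1)^j C(5,j)(9-j)!
= C(5,0)·9! - C(5,1)·8! + C(5,2)·7! - C(5,3)·6! + C(5,4)·5! - C(5,5)·4!
= 362880 - 201600 + 50400 - 7200 + 600 - 24
= 205056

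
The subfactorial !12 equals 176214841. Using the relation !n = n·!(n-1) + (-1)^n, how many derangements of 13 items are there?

2290792932

!13 = 13·176214841 - 1 = 2290792932.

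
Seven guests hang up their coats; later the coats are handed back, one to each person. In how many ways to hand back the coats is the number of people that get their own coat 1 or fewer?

Sum C(7,i)·!(7-i) for i = 0..1:
  i=0: C(7,0)·!7 = 1·1854 = 1854
  i=1: C(7,1)·!6 = 7·265 = 1855
Total = 3709.

3709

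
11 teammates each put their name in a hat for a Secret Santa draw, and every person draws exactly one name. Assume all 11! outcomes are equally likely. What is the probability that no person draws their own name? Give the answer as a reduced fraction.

1468457/3991680

Favorable outcomes: !11 = 14684570.
Total outcomes: 11! = 39916800.
Probability = 14684570/39916800 = 1468457/3991680.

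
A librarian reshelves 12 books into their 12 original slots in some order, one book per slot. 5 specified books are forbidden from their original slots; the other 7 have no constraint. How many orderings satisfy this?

312273360

Inclusion-exclusion on the 5 forbidden self-matches:
Σ_{j=0}^{5} (-1)^j C(5,j)(12-j)!
= C(5,0)·12! - C(5,1)·11! + C(5,2)·10! - C(5,3)·9! + C(5,4)·8! - C(5,5)·7!
= 479001600 - 199584000 + 36288000 - 3628800 + 201600 - 5040
= 312273360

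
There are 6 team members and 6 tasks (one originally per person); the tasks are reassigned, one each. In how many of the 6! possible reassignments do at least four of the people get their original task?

16

Sum C(6,i)·!(6-i) for i = 4..6:
  i=4: C(6,4)·!2 = 15·1 = 15
  i=5: C(6,5)·!1 = 6·0 = 0
  i=6: C(6,6)·!0 = 1·1 = 1
Total = 16.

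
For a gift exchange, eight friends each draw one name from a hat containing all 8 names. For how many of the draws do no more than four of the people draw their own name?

40179

# with exactly i fixed is C(8,i)·!(8-i); sum over i=0..4:
  i=0: C(8,0)·!8 = 1·14833 = 14833
  i=1: C(8,1)·!7 = 8·1854 = 14832
  i=2: C(8,2)·!6 = 28·265 = 7420
  i=3: C(8,3)·!5 = 56·44 = 2464
  i=4: C(8,4)·!4 = 70·9 = 630
Total = 40179.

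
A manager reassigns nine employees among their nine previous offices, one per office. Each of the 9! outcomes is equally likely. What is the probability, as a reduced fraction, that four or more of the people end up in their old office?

Favorable outcomes: Σ_{i≥4} C(9,i)·!(9-i) = 126·44 + 126·9 + 84·2 + 36·1 + 9·0 + 1·1 = 6883.
Total outcomes: 9! = 362880.
Probability = 6883/362880 = 6883/362880.

6883/362880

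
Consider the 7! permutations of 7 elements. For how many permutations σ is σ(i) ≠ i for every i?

1854

!7 is the nearest integer to 7!/e.
7! = 5040, and 5040/e ≈ 1854.11, so !7 = 1854.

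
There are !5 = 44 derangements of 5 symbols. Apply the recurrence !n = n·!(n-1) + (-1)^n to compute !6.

265

!6 = 6·44 + 1 = 265.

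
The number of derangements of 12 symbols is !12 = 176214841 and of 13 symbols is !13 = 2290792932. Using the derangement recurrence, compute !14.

!14 = (14-1)·(!13 + !12) = 13·(2290792932 + 176214841) = 13·2467007773 = 32071101049.

32071101049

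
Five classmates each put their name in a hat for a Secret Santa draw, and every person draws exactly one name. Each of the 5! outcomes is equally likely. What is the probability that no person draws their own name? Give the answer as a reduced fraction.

Favorable outcomes: !5 = 44.
Total outcomes: 5! = 120.
Probability = 44/120 = 11/30.

11/30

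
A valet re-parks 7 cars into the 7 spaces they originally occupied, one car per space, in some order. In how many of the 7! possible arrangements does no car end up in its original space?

The number of derangements of 7 is !7 = Σ_{k=0}^{7} (-1)^k·7!/k!
= 7! - 7!/1! + 7!/2! - 7!/3! + 7!/4! - 7!/5! + 7!/6! - 7!/7!
= 5040 - 5040 + 2520 - 840 + 210 - 42 + 7 - 1
= 1854

1854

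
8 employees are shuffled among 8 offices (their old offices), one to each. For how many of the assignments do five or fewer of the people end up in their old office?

40291

Sum C(8,i)·!(8-i) for i = 0..5:
  i=0: C(8,0)·!8 = 1·14833 = 14833
  i=1: C(8,1)·!7 = 8·1854 = 14832
  i=2: C(8,2)·!6 = 28·265 = 7420
  i=3: C(8,3)·!5 = 56·44 = 2464
  i=4: C(8,4)·!4 = 70·9 = 630
  i=5: C(8,5)·!3 = 56·2 = 112
Total = 40291.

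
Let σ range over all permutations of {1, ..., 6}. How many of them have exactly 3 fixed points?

40

Pick the 3 fixed positions: C(6,3) = 20 ways.
The remaining 3 must be deranged: !3 = 2.
Total: 20 × 2 = 40.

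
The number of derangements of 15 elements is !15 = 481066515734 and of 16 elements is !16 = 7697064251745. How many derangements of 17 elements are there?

!17 = (17-1)·(!16 + !15) = 16·(7697064251745 + 481066515734) = 16·8178130767479 = 130850092279664.

130850092279664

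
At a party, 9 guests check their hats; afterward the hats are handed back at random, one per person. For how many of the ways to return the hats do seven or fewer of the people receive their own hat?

362879

# with exactly i fixed is C(9,i)·!(9-i); sum over i=0..7:
  i=0: C(9,0)·!9 = 1·133496 = 133496
  i=1: C(9,1)·!8 = 9·14833 = 133497
  i=2: C(9,2)·!7 = 36·1854 = 66744
  i=3: C(9,3)·!6 = 84·265 = 22260
  i=4: C(9,4)·!5 = 126·44 = 5544
  i=5: C(9,5)·!4 = 126·9 = 1134
  i=6: C(9,6)·!3 = 84·2 = 168
  i=7: C(9,7)·!2 = 36·1 = 36
Total = 362879.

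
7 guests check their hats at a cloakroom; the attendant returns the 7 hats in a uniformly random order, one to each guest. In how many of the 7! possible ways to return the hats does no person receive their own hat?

Use !n = n·!(n-1) + (-1)^n.
!7 = 7·265 - 1 = 1854

1854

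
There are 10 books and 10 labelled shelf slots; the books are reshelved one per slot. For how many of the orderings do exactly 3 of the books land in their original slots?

222480

Pick the 3 fixed positions: C(10,3) = 120 ways.
The remaining 7 must be deranged: !7 = 1854.
Total: 120 × 1854 = 222480.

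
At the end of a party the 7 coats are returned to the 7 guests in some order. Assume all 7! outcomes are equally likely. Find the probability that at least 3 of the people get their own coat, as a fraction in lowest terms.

407/5040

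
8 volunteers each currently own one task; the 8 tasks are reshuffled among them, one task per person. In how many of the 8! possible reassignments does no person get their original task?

14833

!8 is the nearest integer to 8!/e.
8! = 40320, and 40320/e ≈ 14832.90, so !8 = 14833.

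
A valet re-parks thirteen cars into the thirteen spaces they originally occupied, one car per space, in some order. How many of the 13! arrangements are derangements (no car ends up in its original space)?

By inclusion-exclusion, !13 = Σ (-1)^k · 13!/k! for k=0..13
= 13! - 13!/1! + 13!/2! - 13!/3! + 13!/4! - 13!/5! + 13!/6! - 13!/7! + 13!/8! - 13!/9! + 13!/10! - 13!/11! + 13!/12! - 13!/13!
= 6227020800 - 6227020800 + 3113510400 - 1037836800 + 259459200 - 51891840 + 8648640 - 1235520 + 154440 - 17160 + 1716 - 156 + 13 - 1
= 2290792932

2290792932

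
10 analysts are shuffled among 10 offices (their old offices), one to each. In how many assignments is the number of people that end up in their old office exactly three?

222480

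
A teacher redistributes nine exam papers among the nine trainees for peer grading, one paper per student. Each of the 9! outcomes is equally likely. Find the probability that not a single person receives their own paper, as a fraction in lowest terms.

Favorable outcomes: !9 = 133496.
Total outcomes: 9! = 362880.
Probability = 133496/362880 = 16687/45360.

16687/45360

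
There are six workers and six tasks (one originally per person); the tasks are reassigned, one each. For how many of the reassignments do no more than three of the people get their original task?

# with exactly i fixed is C(6,i)·!(6-i); sum over i=0..3:
  i=0: C(6,0)·!6 = 1·265 = 265
  i=1: C(6,1)·!5 = 6·44 = 264
  i=2: C(6,2)·!4 = 15·9 = 135
  i=3: C(6,3)·!3 = 20·2 = 40
Total = 704.

704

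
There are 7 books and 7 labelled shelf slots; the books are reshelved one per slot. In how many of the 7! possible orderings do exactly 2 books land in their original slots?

924

Choose which 2 of the 7 are fixed: C(7,2) = 21.
The other 5 form a derangement: !5 = 44.
Total: 21 × 44 = 924.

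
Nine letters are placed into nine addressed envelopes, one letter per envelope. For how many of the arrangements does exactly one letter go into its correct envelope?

Choose which one of the 9 is fixed: C(9,1) = 9.
The remaining 8 must be deranged: !8 = 14833.
Total: 9 × 14833 = 133497.

133497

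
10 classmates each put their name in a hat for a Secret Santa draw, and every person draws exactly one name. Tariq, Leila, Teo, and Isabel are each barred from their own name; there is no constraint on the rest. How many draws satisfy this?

Let A_j be the event that the j-th constrained one is fixed. By inclusion-exclusion over the 4 events:
Σ_{j=0}^{4} (-1)^j C(4,j)(10-j)!
= C(4,0)·10! - C(4,1)·9! + C(4,2)·8! - C(4,3)·7! + C(4,4)·6!
= 3628800 - 1451520 + 241920 - 20160 + 720
= 2399760

2399760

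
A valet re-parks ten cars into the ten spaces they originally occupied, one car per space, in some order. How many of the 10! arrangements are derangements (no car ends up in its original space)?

1334961

!10 is the nearest integer to 10!/e.
10! = 3628800, and 3628800/e ≈ 1334960.92, so !10 = 1334961.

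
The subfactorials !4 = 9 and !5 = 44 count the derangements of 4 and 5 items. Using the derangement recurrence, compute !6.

!6 = (6-1)·(!5 + !4) = 5·(44 + 9) = 5·53 = 265.

265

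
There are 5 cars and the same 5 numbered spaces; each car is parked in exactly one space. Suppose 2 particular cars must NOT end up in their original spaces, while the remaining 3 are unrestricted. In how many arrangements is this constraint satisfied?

78

Let A_j be the event that the j-th constrained one is fixed. By inclusion-exclusion over the 2 events:
Σ_{j=0}^{2} (-1)^j C(2,j)(5-j)!
= C(2,0)·5! - C(2,1)·4! + C(2,2)·3!
= 120 - 48 + 6
= 78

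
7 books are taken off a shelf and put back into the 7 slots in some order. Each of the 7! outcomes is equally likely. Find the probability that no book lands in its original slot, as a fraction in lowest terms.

Favorable outcomes: !7 = 1854.
Total outcomes: 7! = 5040.
Probability = 1854/5040 = 103/280.

103/280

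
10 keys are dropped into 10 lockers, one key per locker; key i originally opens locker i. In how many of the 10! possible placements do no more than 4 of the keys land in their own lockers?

Sum C(10,i)·!(10-i) for i = 0..4:
  i=0: C(10,0)·!10 = 1·1334961 = 1334961
  i=1: C(10,1)·!9 = 10·133496 = 1334960
  i=2: C(10,2)·!8 = 45·14833 = 667485
  i=3: C(10,3)·!7 = 120·1854 = 222480
  i=4: C(10,4)·!6 = 210·265 = 55650
Total = 3615536.

3615536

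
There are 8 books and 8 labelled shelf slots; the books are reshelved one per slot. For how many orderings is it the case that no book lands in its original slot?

14833

By inclusion-exclusion, !8 = Σ (-1)^k · 8!/k! for k=0..8
= 8! - 8!/1! + 8!/2! - 8!/3! + 8!/4! - 8!/5! + 8!/6! - 8!/7! + 8!/8!
= 40320 - 40320 + 20160 - 6720 + 1680 - 336 + 56 - 8 + 1
= 14833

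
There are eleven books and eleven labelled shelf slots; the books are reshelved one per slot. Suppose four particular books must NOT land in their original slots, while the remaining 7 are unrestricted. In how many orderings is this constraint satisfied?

27422640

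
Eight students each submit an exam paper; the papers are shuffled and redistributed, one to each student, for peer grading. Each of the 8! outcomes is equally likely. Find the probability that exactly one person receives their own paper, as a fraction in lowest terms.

Favorable outcomes: C(8,1)·!7 = 8·1854 = 14832.
Total outcomes: 8! = 40320.
Probability = 14832/40320 = 103/280.

103/280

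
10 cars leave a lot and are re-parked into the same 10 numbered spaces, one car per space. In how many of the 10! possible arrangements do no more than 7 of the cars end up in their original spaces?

3628754

Sum C(10,i)·!(10-i) for i = 0..7:
  i=0: C(10,0)·!10 = 1·1334961 = 1334961
  i=1: C(10,1)·!9 = 10·133496 = 1334960
  i=2: C(10,2)·!8 = 45·14833 = 667485
  i=3: C(10,3)·!7 = 120·1854 = 222480
  i=4: C(10,4)·!6 = 210·265 = 55650
  i=5: C(10,5)·!5 = 252·44 = 11088
  i=6: C(10,6)·!4 = 210·9 = 1890
  i=7: C(10,7)·!3 = 120·2 = 240
Total = 3628754.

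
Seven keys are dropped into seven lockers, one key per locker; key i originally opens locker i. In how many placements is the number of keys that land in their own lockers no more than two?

4633

# with exactly i fixed is C(7,i)·!(7-i); sum over i=0..2:
  i=0: C(7,0)·!7 = 1·1854 = 1854
  i=1: C(7,1)·!6 = 7·265 = 1855
  i=2: C(7,2)·!5 = 21·44 = 924
Total = 4633.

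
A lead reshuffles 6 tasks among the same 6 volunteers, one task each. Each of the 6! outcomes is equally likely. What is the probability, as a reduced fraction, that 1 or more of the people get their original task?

91/144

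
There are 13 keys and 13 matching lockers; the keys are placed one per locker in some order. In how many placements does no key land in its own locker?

2290792932

!13 is the nearest integer to 13!/e.
13! = 6227020800, and 6227020800/e ≈ 2290792932.07, so !13 = 2290792932.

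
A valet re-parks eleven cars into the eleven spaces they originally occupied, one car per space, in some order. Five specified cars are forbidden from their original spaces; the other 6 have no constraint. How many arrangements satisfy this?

Let A_j be the event that the j-th constrained one is fixed. By inclusion-exclusion over the 5 events:
Σ_{j=0}^{5} (-1)^j C(5,j)(11-j)!
= C(5,0)·11! - C(5,1)·10! + C(5,2)·9! - C(5,3)·8! + C(5,4)·7! - C(5,5)·6!
= 39916800 - 18144000 + 3628800 - 403200 + 25200 - 720
= 25022880

25022880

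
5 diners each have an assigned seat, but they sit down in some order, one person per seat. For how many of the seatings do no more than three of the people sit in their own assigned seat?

119

# with exactly i fixed is C(5,i)·!(5-i); sum over i=0..3:
  i=0: C(5,0)·!5 = 1·44 = 44
  i=1: C(5,1)·!4 = 5·9 = 45
  i=2: C(5,2)·!3 = 10·2 = 20
  i=3: C(5,3)·!2 = 10·1 = 10
Total = 119.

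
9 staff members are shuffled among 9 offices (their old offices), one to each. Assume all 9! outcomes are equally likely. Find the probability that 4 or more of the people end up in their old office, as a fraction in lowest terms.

Favorable outcomes: Σ_{i≥4} C(9,i)·!(9-i) = 126·44 + 126·9 + 84·2 + 36·1 + 9·0 + 1·1 = 6883.
Total outcomes: 9! = 362880.
Probability = 6883/362880 = 6883/362880.

6883/362880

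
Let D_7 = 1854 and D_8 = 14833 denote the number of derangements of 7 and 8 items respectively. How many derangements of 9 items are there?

133496

D_9 = (9-1)·(D_8 + D_7) = 8·(14833 + 1854) = 8·16687 = 133496.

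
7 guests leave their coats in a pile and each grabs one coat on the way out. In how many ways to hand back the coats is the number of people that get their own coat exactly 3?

315

Pick the 3 fixed positions: C(7,3) = 35 ways.
The remaining 4 must be deranged: !4 = 9.
Total: 35 × 9 = 315.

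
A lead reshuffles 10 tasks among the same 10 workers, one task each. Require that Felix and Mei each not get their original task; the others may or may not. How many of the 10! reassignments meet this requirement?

Inclusion-exclusion on the 2 forbidden self-matches:
Σ_{j=0}^{2} (-1)^j C(2,j)(10-j)!
= C(2,0)·10! - C(2,1)·9! + C(2,2)·8!
= 3628800 - 725760 + 40320
= 2943360

2943360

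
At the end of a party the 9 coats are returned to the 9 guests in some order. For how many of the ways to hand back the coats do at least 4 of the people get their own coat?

Sum C(9,i)·!(9-i) for i = 4..9:
  i=4: C(9,4)·!5 = 126·44 = 5544
  i=5: C(9,5)·!4 = 126·9 = 1134
  i=6: C(9,6)·!3 = 84·2 = 168
  i=7: C(9,7)·!2 = 36·1 = 36
  i=8: C(9,8)·!1 = 9·0 = 0
  i=9: C(9,9)·!0 = 1·1 = 1
Total = 6883.

6883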